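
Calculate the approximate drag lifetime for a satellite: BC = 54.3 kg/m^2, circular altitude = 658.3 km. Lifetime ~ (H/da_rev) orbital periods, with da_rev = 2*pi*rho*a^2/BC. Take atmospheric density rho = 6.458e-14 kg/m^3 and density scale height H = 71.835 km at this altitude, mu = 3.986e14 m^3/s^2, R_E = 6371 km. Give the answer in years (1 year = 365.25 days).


a = R_E + alt = 7029.3000 km = 7.0293e+06 m
da_rev = 2*pi*rho*a^2/BC = 2*pi*6.458e-14*(7.0293e+06)^2/54.3 = 0.369234469 m per revolution
N = H/da_rev = 71835.0000 m / 0.369234469 m = 194551.1755 revolutions
P = 2*pi*sqrt(a^3/mu) = 5865.1529 s
lifetime = N*P = 194551.1755 * 5865.1529 = 1.1410724e+09 s = 13206.8564 days
years = 13206.8564 / 365.25 = 36.1584 years

36.1584 years


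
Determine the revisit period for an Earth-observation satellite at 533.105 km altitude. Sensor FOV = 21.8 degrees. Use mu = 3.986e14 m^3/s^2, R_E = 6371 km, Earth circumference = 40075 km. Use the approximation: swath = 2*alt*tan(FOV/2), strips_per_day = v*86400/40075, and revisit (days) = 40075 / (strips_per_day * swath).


swath = 2*533.105*tan(0.1902409) = 205.3197 km
v = sqrt(mu/r) = 7598.2740 m/s = 7.5983 km/s
strips/day = v*86400/40075 = 7.5983*86400/40075 = 16.3816
coverage/day = strips * swath = 16.3816 * 205.3197 = 3363.4560 km
revisit = 40075 / 3363.4560 = 11.9148 days

11.9148 days


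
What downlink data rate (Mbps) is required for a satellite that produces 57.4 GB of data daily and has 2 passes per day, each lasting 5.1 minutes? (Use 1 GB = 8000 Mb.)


total contact time = 2 * 5.1 * 60 = 612.0000 s
data = 57.4 GB = 459200.0000 Mb
rate = 459200.0000 / 612.0000 = 750.3268 Mbps

750.3268 Mbps


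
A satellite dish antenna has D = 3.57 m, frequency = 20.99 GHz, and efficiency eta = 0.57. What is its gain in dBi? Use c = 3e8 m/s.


lambda = c/f = 3e8 / 2.099e+10 = 0.01429252 m
G = eta*(pi*D/lambda)^2 = 0.57*(pi*3.57/0.01429252)^2
G = 350988.9152 (linear)
G = 10*log10(350988.9152) = 55.4529 dBi

55.4529 dBi


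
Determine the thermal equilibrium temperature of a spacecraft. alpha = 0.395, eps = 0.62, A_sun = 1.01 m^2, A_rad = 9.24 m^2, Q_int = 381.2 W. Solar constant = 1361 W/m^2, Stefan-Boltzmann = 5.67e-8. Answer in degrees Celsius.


Numerator = alpha*S*A_sun + Q_int = 0.395*1361*1.01 + 381.2 = 924.1709 W
Denominator = eps*sigma*A_rad = 0.62*5.67e-8*9.24 = 3.2482296e-07 W/K^4
T^4 = 2.8451528e+09 K^4
T = 230.9545 K = -42.1955 C

-42.1955 degrees Celsius


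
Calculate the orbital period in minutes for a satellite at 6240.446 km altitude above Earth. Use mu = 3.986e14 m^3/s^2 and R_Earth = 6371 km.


r = 12611.4460 km = 1.2611446e+07 m
T = 2*pi*sqrt(r^3/mu) = 2*pi*sqrt(2.0058325e+21 / 3.986e14)
T = 14094.7880 s = 234.9131 min

234.9131 minutes


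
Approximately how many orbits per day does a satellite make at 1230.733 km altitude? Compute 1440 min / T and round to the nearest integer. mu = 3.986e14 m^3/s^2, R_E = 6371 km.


r = 7.601733e+06 m
T = 2*pi*sqrt(r^3/mu) = 6595.9923 s = 109.9332 min
revs/day = 1440 / 109.9332 = 13.0989
Rounded: 13 revolutions per day

13 revolutions per day


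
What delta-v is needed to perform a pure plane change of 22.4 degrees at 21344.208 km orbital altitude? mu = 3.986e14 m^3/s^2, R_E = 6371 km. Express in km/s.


r = 27715.2080 km = 2.7715208e+07 m
V = sqrt(mu/r) = 3792.3602 m/s
di = 22.4 deg = 0.3909538 rad
dV = 2*V*sin(di/2) = 2*3792.3602*sin(0.1954769)
dV = 1473.2132 m/s = 1.4732 km/s

1.4732 km/s


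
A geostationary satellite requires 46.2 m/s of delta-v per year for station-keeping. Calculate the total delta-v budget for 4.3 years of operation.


dV = rate * years = 46.2 * 4.3
dV = 198.6600 m/s

198.6600 m/s


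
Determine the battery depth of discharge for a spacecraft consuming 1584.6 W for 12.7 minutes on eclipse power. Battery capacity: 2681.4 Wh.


E_used = P * t / 60 = 1584.6 * 12.7 / 60 = 335.4070 Wh
DOD = E_used / E_total * 100 = 335.4070 / 2681.4 * 100
DOD = 12.5087 %

12.5087 %


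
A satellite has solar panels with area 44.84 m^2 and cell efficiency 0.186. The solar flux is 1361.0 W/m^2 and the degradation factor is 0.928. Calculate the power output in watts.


P = area * eta * S * degradation
P = 44.84 * 0.186 * 1361.0 * 0.928
P = 10533.7898 W

10533.7898 W


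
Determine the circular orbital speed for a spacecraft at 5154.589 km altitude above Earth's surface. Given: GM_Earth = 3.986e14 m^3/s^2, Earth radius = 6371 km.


r = R_E + alt = 6371.0 + 5154.589 = 11525.5890 km = 1.1525589e+07 m
v = sqrt(mu/r) = sqrt(3.986e14 / 1.1525589e+07) = 5880.8091 m/s = 5.8808 km/s

5.8808 km/s


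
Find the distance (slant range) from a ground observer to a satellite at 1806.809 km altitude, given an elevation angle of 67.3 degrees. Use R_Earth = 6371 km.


h = 1806.809 km, el = 67.3 deg
d = -R_E*sin(el) + sqrt((R_E*sin(el))^2 + 2*R_E*h + h^2)
d = -6371.0000*sin(1.1746) + sqrt((6371.0000*0.9225381)^2 + 2*6371.0000*1806.809 + 1806.809^2)
d = 1921.9848 km

1921.9848 km


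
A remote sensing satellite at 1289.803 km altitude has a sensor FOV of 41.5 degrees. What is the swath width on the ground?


FOV = 41.5 deg = 0.7243116 rad
swath = 2 * alt * tan(FOV/2) = 2 * 1289.803 * tan(0.3621558)
swath = 2 * 1289.803 * 0.3788661
swath = 977.3253 km

977.3253 km


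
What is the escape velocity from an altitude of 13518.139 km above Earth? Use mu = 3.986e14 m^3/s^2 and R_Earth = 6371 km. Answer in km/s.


r = 6371.0 + 13518.139 = 19889.1390 km = 1.9889139e+07 m
v_esc = sqrt(2*mu/r) = sqrt(2*3.986e14 / 1.9889139e+07)
v_esc = 6331.0487 m/s = 6.3310 km/s

6.3310 km/s


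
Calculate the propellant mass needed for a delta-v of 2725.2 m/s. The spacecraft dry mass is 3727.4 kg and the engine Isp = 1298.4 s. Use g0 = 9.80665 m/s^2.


ve = Isp * g0 = 1298.4 * 9.80665 = 12732.954360 m/s
mass ratio = exp(dv/ve) = exp(2725.2/12732.954360) = 1.23865648
m_prop = m_dry * (mr - 1) = 3727.4 * (1.23865648 - 1)
m_prop = 889.5682 kg

889.5682 kg


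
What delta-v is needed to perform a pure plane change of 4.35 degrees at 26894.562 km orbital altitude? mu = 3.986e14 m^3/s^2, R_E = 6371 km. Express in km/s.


r = 33265.5620 km = 3.3265562e+07 m
V = sqrt(mu/r) = 3461.5548 m/s
di = 4.35 deg = 0.07592182 rad
dV = 2*V*sin(di/2) = 2*3461.5548*sin(0.03796091)
dV = 262.7444 m/s = 0.2627444 km/s

0.2627 km/s


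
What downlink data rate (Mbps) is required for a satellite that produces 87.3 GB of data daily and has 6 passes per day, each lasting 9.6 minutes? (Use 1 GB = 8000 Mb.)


total contact time = 6 * 9.6 * 60 = 3456.0000 s
data = 87.3 GB = 698400.0000 Mb
rate = 698400.0000 / 3456.0000 = 202.0833 Mbps

202.0833 Mbps


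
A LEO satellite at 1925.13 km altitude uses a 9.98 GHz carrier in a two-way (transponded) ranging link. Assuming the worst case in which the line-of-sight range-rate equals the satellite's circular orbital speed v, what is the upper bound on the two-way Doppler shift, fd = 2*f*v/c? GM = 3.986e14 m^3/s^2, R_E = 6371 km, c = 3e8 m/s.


r = 8.29613e+06 m
v = sqrt(mu/r) = 6931.5582 m/s (worst-case radial velocity)
f = 9.98 GHz = 9.98e+09 Hz
fd = 2*f*v/c = 2*9.98e+09*6931.5582/3.0e+08
fd = 461179.6708 Hz

461179.6708 Hz


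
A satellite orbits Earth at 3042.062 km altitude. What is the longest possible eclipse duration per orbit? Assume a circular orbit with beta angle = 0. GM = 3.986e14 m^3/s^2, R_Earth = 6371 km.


r = 9413.0620 km
T = 151.4804 min
Eclipse fraction = arcsin(R_E/r)/pi = arcsin(6371.0000/9413.0620)/pi
= arcsin(0.6768255)/pi = 0.2366448
Eclipse duration = 0.2366448 * 151.4804 = 35.8470 min

35.8470 minutes


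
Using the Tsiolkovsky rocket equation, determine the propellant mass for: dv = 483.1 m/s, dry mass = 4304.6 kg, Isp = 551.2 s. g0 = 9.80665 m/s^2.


ve = Isp * g0 = 551.2 * 9.80665 = 5405.425480 m/s
mass ratio = exp(dv/ve) = exp(483.1/5405.425480) = 1.09348864
m_prop = m_dry * (mr - 1) = 4304.6 * (1.09348864 - 1)
m_prop = 402.4312 kg

402.4312 kg


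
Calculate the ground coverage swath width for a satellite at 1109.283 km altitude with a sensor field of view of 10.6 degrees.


FOV = 10.6 deg = 0.1850049 rad
swath = 2 * alt * tan(FOV/2) = 2 * 1109.283 * tan(0.09250245)
swath = 2 * 1109.283 * 0.0927672
swath = 205.8101 km

205.8101 km


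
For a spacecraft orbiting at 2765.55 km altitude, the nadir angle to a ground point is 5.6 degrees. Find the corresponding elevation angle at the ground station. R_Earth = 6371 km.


r = R_E + alt = 9136.5500 km
Law of sines in the satellite / Earth-center / ground-point triangle:
  sin(nadir)/R_E = sin(90 + el)/r  =>  cos(el) = (r/R_E)*sin(nadir)
cos(el) = (9136.5500 / 6371.0000) * sin(5.6 deg) = 0.1399421
el = arccos(0.1399421) = 81.9555 deg
(Earth-central angle = 90 - nadir - el = 2.4445 deg)

81.9555 degrees


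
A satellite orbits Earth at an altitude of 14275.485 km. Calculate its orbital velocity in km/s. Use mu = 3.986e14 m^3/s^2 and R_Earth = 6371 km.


r = R_E + alt = 6371.0 + 14275.485 = 20646.4850 km = 2.0646485e+07 m
v = sqrt(mu/r) = sqrt(3.986e14 / 2.0646485e+07) = 4393.8536 m/s = 4.3939 km/s

4.3939 km/s


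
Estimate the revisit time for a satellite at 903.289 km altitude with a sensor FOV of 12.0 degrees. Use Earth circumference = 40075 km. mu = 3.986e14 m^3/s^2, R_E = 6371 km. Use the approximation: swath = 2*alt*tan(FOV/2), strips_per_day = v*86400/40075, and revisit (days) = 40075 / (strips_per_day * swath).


swath = 2*903.289*tan(0.1047198) = 189.8790 km
v = sqrt(mu/r) = 7402.4140 m/s = 7.4024 km/s
strips/day = v*86400/40075 = 7.4024*86400/40075 = 15.9593
coverage/day = strips * swath = 15.9593 * 189.8790 = 3030.3341 km
revisit = 40075 / 3030.3341 = 13.2246 days

13.2246 days


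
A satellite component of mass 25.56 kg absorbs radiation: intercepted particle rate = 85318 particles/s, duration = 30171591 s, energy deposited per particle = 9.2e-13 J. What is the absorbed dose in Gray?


Total energy deposited = rate * time * E_per
  = 85318 * 30171591 * 9.2e-13 = 2.3682 J
Dose = E_total / mass = 2.3682 / 25.56
Dose = 0.09265436 Gy

0.0927 Gy


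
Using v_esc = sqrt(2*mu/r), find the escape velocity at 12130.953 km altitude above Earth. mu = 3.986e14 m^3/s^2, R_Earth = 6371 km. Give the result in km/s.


r = 6371.0 + 12130.953 = 18501.9530 km = 1.8501953e+07 m
v_esc = sqrt(2*mu/r) = sqrt(2*3.986e14 / 1.8501953e+07)
v_esc = 6564.0950 m/s = 6.5641 km/s

6.5641 km/s


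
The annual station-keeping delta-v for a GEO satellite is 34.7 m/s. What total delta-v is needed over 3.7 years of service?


dV = rate * years = 34.7 * 3.7
dV = 128.3900 m/s

128.3900 m/s


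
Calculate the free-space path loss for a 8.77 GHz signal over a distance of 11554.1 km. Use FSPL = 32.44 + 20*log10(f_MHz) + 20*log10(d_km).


f = 8.77 GHz = 8770.0000 MHz
d = 11554.1 km
FSPL = 32.44 + 20*log10(8770.0000) + 20*log10(11554.1)
FSPL = 32.44 + 78.8600 + 81.2547
FSPL = 192.5547 dB

192.5547 dB


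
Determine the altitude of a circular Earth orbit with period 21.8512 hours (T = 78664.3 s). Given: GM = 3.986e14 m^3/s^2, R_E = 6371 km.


T = 78664.3 s
r = (mu*T^2/(4*pi^2))^(1/3) = (3.986e14 * 78664.3^2 / (4*pi^2))^(1/3)
r = 3.9680546e+07 m = 39680.5461 km
alt = r - R_E = 39680.5461 - 6371 = 33309.5461 km

33309.5461 km


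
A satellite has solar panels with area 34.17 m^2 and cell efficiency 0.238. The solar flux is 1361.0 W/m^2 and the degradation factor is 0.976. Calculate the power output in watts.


P = area * eta * S * degradation
P = 34.17 * 0.238 * 1361.0 * 0.976
P = 10802.6394 W

10802.6394 W


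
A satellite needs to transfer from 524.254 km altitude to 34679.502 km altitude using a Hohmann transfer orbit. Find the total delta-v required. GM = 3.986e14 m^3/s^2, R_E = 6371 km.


r1 = 6895.2540 km = 6.895254e+06 m
r2 = 41050.5020 km = 4.1050502e+07 m
dv1 = sqrt(mu/r1)*(sqrt(2*r2/(r1+r2)) - 1) = 2346.1539 m/s
dv2 = sqrt(mu/r2)*(1 - sqrt(2*r1/(r1+r2))) = 1444.9011 m/s
total dv = |dv1| + |dv2| = 2346.1539 + 1444.9011 = 3791.0550 m/s = 3.7911 km/s

3.7911 km/s


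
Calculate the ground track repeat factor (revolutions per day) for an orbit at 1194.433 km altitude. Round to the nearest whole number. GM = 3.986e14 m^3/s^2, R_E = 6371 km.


r = 7.565433e+06 m
T = 2*pi*sqrt(r^3/mu) = 6548.8027 s = 109.1467 min
revs/day = 1440 / 109.1467 = 13.1933
Rounded: 13 revolutions per day

13 revolutions per day


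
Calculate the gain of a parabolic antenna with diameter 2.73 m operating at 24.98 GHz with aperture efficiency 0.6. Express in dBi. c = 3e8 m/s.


lambda = c/f = 3e8 / 2.498e+10 = 0.01200961 m
G = eta*(pi*D/lambda)^2 = 0.6*(pi*2.73/0.01200961)^2
G = 305998.0427 (linear)
G = 10*log10(305998.0427) = 54.8572 dBi

54.8572 dBi


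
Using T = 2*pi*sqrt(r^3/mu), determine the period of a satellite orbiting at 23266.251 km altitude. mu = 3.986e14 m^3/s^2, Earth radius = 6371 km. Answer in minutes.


r = 29637.2510 km = 2.9637251e+07 m
T = 2*pi*sqrt(r^3/mu) = 2*pi*sqrt(2.6032373e+22 / 3.986e14)
T = 50777.1240 s = 846.2854 min

846.2854 minutes


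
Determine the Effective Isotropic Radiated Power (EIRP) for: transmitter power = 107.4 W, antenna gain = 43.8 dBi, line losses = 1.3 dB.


Pt = 107.4 W = 20.3100 dBW
EIRP = Pt_dBW + Gt - losses = 20.3100 + 43.8 - 1.3 = 62.8100 dBW

62.8100 dBW


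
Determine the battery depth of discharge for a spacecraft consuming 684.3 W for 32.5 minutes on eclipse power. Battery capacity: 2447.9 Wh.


E_used = P * t / 60 = 684.3 * 32.5 / 60 = 370.6625 Wh
DOD = E_used / E_total * 100 = 370.6625 / 2447.9 * 100
DOD = 15.1421 %

15.1421 %


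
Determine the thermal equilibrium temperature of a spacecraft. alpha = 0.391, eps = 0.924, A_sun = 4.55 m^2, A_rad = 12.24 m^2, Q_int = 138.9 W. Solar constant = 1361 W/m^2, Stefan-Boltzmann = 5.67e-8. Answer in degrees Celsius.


Numerator = alpha*S*A_sun + Q_int = 0.391*1361*4.55 + 138.9 = 2560.1871 W
Denominator = eps*sigma*A_rad = 0.924*5.67e-8*12.24 = 6.4126339e-07 W/K^4
T^4 = 3.992411e+09 K^4
T = 251.3673 K = -21.7827 C

-21.7827 degrees Celsius


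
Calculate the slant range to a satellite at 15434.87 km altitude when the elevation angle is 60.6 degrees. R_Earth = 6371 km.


h = 15434.87 km, el = 60.6 deg
d = -R_E*sin(el) + sqrt((R_E*sin(el))^2 + 2*R_E*h + h^2)
d = -6371.0000*sin(1.0577) + sqrt((6371.0000*0.8712138)^2 + 2*6371.0000*15434.87 + 15434.87^2)
d = 16029.9141 km

16029.9141 km


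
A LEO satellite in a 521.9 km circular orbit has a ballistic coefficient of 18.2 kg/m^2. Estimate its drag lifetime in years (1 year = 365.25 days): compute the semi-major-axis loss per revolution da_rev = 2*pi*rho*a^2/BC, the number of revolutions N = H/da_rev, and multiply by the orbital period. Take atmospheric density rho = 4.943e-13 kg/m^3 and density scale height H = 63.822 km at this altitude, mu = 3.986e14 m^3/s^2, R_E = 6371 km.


a = R_E + alt = 6892.9000 km = 6.8929e+06 m
da_rev = 2*pi*rho*a^2/BC = 2*pi*4.943e-13*(6.8929e+06)^2/18.2 = 8.107800 m per revolution
N = H/da_rev = 63822.0000 m / 8.107800 m = 7871.6788 revolutions
P = 2*pi*sqrt(a^3/mu) = 5695.2683 s
lifetime = N*P = 7871.6788 * 5695.2683 = 4.4831323e+07 s = 518.8810 days
years = 518.8810 / 365.25 = 1.4206 years

1.4206 years


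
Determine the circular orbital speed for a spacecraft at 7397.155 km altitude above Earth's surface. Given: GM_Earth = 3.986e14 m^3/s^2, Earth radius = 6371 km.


r = R_E + alt = 6371.0 + 7397.155 = 13768.1550 km = 1.3768155e+07 m
v = sqrt(mu/r) = sqrt(3.986e14 / 1.3768155e+07) = 5380.6008 m/s = 5.3806 km/s

5.3806 km/s


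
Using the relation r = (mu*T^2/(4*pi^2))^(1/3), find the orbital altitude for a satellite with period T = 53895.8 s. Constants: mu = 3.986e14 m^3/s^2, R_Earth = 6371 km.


T = 53895.8 s
r = (mu*T^2/(4*pi^2))^(1/3) = (3.986e14 * 53895.8^2 / (4*pi^2))^(1/3)
r = 3.0838681e+07 m = 30838.6815 km
alt = r - R_E = 30838.6815 - 6371 = 24467.6815 km

24467.6815 km


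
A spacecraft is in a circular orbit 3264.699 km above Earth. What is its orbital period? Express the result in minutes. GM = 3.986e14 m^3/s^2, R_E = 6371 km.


r = 9635.6990 km = 9.635699e+06 m
T = 2*pi*sqrt(r^3/mu) = 2*pi*sqrt(8.9464281e+20 / 3.986e14)
T = 9413.1734 s = 156.8862 min

156.8862 minutes


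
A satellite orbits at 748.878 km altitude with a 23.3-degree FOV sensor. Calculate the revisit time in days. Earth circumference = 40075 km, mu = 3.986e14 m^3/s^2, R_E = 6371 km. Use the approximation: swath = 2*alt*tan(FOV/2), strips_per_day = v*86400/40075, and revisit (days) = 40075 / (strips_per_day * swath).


swath = 2*748.878*tan(0.2033309) = 308.8075 km
v = sqrt(mu/r) = 7482.2527 m/s = 7.4823 km/s
strips/day = v*86400/40075 = 7.4823*86400/40075 = 16.1314
coverage/day = strips * swath = 16.1314 * 308.8075 = 4981.5035 km
revisit = 40075 / 4981.5035 = 8.0448 days

8.0448 days


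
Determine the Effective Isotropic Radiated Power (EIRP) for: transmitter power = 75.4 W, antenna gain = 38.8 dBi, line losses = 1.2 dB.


Pt = 75.4 W = 18.7737 dBW
EIRP = Pt_dBW + Gt - losses = 18.7737 + 38.8 - 1.2 = 56.3737 dBW

56.3737 dBW


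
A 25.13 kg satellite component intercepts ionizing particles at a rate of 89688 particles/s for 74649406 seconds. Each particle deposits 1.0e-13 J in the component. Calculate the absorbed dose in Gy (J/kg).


Total energy deposited = rate * time * E_per
  = 89688 * 74649406 * 1.0e-13 = 0.6695156 J
Dose = E_total / mass = 0.6695156 / 25.13
Dose = 0.02664208 Gy

0.0266 Gy


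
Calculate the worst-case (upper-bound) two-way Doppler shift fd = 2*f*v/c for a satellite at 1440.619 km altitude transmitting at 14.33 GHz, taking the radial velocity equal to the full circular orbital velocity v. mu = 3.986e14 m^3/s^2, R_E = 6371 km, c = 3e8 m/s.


r = 7.811619e+06 m
v = sqrt(mu/r) = 7143.2873 m/s (worst-case radial velocity)
f = 14.33 GHz = 1.433e+10 Hz
fd = 2*f*v/c = 2*1.433e+10*7143.2873/3.0e+08
fd = 682422.0515 Hz

682422.0515 Hz


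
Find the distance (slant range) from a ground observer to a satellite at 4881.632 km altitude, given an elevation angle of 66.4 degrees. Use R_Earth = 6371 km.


h = 4881.632 km, el = 66.4 deg
d = -R_E*sin(el) + sqrt((R_E*sin(el))^2 + 2*R_E*h + h^2)
d = -6371.0000*sin(1.1589) + sqrt((6371.0000*0.9163627)^2 + 2*6371.0000*4881.632 + 4881.632^2)
d = 5121.5997 km

5121.5997 km


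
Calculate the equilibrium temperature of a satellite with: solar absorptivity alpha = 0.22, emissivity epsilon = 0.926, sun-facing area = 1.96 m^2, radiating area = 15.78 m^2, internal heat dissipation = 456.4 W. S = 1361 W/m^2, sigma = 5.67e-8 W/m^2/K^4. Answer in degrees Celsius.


Numerator = alpha*S*A_sun + Q_int = 0.22*1361*1.96 + 456.4 = 1043.2632 W
Denominator = eps*sigma*A_rad = 0.926*5.67e-8*15.78 = 8.2851628e-07 W/K^4
T^4 = 1.2591946e+09 K^4
T = 188.3750 K = -84.7750 C

-84.7750 degrees Celsius


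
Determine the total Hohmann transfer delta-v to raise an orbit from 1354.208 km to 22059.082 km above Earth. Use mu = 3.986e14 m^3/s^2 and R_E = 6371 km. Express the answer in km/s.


r1 = 7725.2080 km = 7.725208e+06 m
r2 = 28430.0820 km = 2.8430082e+07 m
dv1 = sqrt(mu/r1)*(sqrt(2*r2/(r1+r2)) - 1) = 1824.9414 m/s
dv2 = sqrt(mu/r2)*(1 - sqrt(2*r1/(r1+r2))) = 1296.6458 m/s
total dv = |dv1| + |dv2| = 1824.9414 + 1296.6458 = 3121.5872 m/s = 3.1216 km/s

3.1216 km/s


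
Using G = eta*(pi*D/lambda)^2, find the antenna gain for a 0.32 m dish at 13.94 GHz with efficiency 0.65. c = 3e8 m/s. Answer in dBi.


lambda = c/f = 3e8 / 1.394e+10 = 0.0215208 m
G = eta*(pi*D/lambda)^2 = 0.65*(pi*0.32/0.0215208)^2
G = 1418.3914 (linear)
G = 10*log10(1418.3914) = 31.5180 dBi

31.5180 dBi


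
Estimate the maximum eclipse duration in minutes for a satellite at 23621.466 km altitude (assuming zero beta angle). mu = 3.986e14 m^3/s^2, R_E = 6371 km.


r = 29992.4660 km
T = 861.5455 min
Eclipse fraction = arcsin(R_E/r)/pi = arcsin(6371.0000/29992.4660)/pi
= arcsin(0.21242)/pi = 0.06813449
Eclipse duration = 0.06813449 * 861.5455 = 58.7010 min

58.7010 minutes


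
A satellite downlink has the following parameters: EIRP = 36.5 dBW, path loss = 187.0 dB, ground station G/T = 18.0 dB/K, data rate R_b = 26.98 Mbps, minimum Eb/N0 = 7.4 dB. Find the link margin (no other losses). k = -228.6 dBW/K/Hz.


C/N0 = EIRP - FSPL + G/T - k = 36.5 - 187.0 + 18.0 - (-228.6)
C/N0 = 96.1000 dB-Hz
R_b = 26.98 Mbps = 2.698e+07 bps -> 10*log10(R_b) = 74.3104 dB-Hz
Eb/N0 = C/N0 - 10*log10(R_b) = 96.1000 - 74.3104 = 21.7896 dB
Margin = Eb/N0 - Eb/N0_req = 21.7896 - 7.4 = 14.3896 dB (link closes)

14.3896 dB


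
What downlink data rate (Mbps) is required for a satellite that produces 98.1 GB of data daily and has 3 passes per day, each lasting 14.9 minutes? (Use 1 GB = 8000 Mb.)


total contact time = 3 * 14.9 * 60 = 2682.0000 s
data = 98.1 GB = 784800.0000 Mb
rate = 784800.0000 / 2682.0000 = 292.6174 Mbps

292.6174 Mbps


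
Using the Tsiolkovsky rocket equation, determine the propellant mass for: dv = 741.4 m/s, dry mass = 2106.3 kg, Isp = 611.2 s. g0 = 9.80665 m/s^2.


ve = Isp * g0 = 611.2 * 9.80665 = 5993.824480 m/s
mass ratio = exp(dv/ve) = exp(741.4/5993.824480) = 1.13166950
m_prop = m_dry * (mr - 1) = 2106.3 * (1.13166950 - 1)
m_prop = 277.3355 kg

277.3355 kg


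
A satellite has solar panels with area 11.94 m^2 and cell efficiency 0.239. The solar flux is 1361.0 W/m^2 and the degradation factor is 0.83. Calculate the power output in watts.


P = area * eta * S * degradation
P = 11.94 * 0.239 * 1361.0 * 0.83
P = 3223.5799 W

3223.5799 W


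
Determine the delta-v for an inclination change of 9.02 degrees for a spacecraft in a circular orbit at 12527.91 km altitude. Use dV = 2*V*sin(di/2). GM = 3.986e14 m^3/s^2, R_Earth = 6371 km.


r = 18898.9100 km = 1.889891e+07 m
V = sqrt(mu/r) = 4592.5117 m/s
di = 9.02 deg = 0.1574287 rad
dV = 2*V*sin(di/2) = 2*4592.5117*sin(0.07871435)
dV = 722.2468 m/s = 0.7222468 km/s

0.7222 km/s


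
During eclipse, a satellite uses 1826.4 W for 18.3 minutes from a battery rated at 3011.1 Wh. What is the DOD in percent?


E_used = P * t / 60 = 1826.4 * 18.3 / 60 = 557.0520 Wh
DOD = E_used / E_total * 100 = 557.0520 / 3011.1 * 100
DOD = 18.5000 %

18.5000 %


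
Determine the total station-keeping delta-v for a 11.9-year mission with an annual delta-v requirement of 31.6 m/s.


dV = rate * years = 31.6 * 11.9
dV = 376.0400 m/s

376.0400 m/s


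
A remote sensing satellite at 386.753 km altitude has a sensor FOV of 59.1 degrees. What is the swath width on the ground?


FOV = 59.1 deg = 1.0315 rad
swath = 2 * alt * tan(FOV/2) = 2 * 386.753 * tan(0.5157448)
swath = 2 * 386.753 * 0.5669254
swath = 438.5202 km

438.5202 km


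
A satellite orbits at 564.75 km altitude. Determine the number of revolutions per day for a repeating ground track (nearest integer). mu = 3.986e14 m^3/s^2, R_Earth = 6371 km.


r = 6.93575e+06 m
T = 2*pi*sqrt(r^3/mu) = 5748.4581 s = 95.8076 min
revs/day = 1440 / 95.8076 = 15.0301
Rounded: 15 revolutions per day

15 revolutions per day


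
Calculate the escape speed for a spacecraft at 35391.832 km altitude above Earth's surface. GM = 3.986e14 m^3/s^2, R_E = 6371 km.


r = 6371.0 + 35391.832 = 41762.8320 km = 4.1762832e+07 m
v_esc = sqrt(2*mu/r) = sqrt(2*3.986e14 / 4.1762832e+07)
v_esc = 4369.0667 m/s = 4.3691 km/s

4.3691 km/s


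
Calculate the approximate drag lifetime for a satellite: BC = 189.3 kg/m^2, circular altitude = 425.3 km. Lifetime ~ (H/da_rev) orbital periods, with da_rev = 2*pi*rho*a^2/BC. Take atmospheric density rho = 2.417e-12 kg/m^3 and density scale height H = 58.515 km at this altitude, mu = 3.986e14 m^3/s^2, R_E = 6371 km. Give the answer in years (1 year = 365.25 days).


a = R_E + alt = 6796.3000 km = 6.7963e+06 m
da_rev = 2*pi*rho*a^2/BC = 2*pi*2.417e-12*(6.7963e+06)^2/189.3 = 3.705536 m per revolution
N = H/da_rev = 58515.0000 m / 3.705536 m = 15791.2396 revolutions
P = 2*pi*sqrt(a^3/mu) = 5575.9649 s
lifetime = N*P = 15791.2396 * 5575.9649 = 8.8051398e+07 s = 1019.1134 days
years = 1019.1134 / 365.25 = 2.7902 years

2.7902 years


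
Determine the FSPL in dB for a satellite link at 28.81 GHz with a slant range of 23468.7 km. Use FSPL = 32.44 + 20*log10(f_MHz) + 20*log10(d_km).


f = 28.81 GHz = 28810.0000 MHz
d = 23468.7 km
FSPL = 32.44 + 20*log10(28810.0000) + 20*log10(23468.7)
FSPL = 32.44 + 89.1909 + 87.4098
FSPL = 209.0406 dB

209.0406 dB


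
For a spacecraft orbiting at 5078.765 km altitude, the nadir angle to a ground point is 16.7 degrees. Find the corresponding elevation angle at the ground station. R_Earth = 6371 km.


r = R_E + alt = 11449.7650 km
Law of sines in the satellite / Earth-center / ground-point triangle:
  sin(nadir)/R_E = sin(90 + el)/r  =>  cos(el) = (r/R_E)*sin(nadir)
cos(el) = (11449.7650 / 6371.0000) * sin(16.7 deg) = 0.5164355
el = arccos(0.5164355) = 58.9065 deg
(Earth-central angle = 90 - nadir - el = 14.3935 deg)

58.9065 degrees


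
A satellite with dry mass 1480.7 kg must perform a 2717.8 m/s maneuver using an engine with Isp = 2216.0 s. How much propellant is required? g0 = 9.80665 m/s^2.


ve = Isp * g0 = 2216.0 * 9.80665 = 21731.536400 m/s
mass ratio = exp(dv/ve) = exp(2717.8/21731.536400) = 1.13321926
m_prop = m_dry * (mr - 1) = 1480.7 * (1.13321926 - 1)
m_prop = 197.2578 kg

197.2578 kg


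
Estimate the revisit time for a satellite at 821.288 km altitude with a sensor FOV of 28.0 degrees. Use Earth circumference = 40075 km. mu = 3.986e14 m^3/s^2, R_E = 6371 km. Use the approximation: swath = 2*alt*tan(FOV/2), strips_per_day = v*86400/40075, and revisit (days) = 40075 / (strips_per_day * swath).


swath = 2*821.288*tan(0.2443461) = 409.5402 km
v = sqrt(mu/r) = 7444.4928 m/s = 7.4445 km/s
strips/day = v*86400/40075 = 7.4445*86400/40075 = 16.0500
coverage/day = strips * swath = 16.0500 * 409.5402 = 6573.1245 km
revisit = 40075 / 6573.1245 = 6.0968 days

6.0968 days


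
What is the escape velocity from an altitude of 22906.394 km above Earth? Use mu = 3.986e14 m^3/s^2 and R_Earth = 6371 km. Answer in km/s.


r = 6371.0 + 22906.394 = 29277.3940 km = 2.9277394e+07 m
v_esc = sqrt(2*mu/r) = sqrt(2*3.986e14 / 2.9277394e+07)
v_esc = 5218.1605 m/s = 5.2182 km/s

5.2182 km/s


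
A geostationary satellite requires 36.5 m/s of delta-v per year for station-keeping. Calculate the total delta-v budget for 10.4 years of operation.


dV = rate * years = 36.5 * 10.4
dV = 379.6000 m/s

379.6000 m/s


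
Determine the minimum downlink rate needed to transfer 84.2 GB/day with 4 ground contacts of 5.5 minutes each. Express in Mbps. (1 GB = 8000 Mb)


total contact time = 4 * 5.5 * 60 = 1320.0000 s
data = 84.2 GB = 673600.0000 Mb
rate = 673600.0000 / 1320.0000 = 510.3030 Mbps

510.3030 Mbps


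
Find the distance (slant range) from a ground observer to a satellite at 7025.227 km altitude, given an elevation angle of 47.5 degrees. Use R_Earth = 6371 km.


h = 7025.227 km, el = 47.5 deg
d = -R_E*sin(el) + sqrt((R_E*sin(el))^2 + 2*R_E*h + h^2)
d = -6371.0000*sin(0.8290314) + sqrt((6371.0000*0.7372773)^2 + 2*6371.0000*7025.227 + 7025.227^2)
d = 7988.7387 km

7988.7387 km


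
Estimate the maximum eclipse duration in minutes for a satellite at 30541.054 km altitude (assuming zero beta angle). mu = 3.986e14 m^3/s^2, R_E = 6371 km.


r = 36912.0540 km
T = 1176.2843 min
Eclipse fraction = arcsin(R_E/r)/pi = arcsin(6371.0000/36912.0540)/pi
= arcsin(0.1725994)/pi = 0.05521662
Eclipse duration = 0.05521662 * 1176.2843 = 64.9504 min

64.9504 minutes


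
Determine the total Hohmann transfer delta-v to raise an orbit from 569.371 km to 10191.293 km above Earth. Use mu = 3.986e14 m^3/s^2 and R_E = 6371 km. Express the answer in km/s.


r1 = 6940.3710 km = 6.940371e+06 m
r2 = 16562.2930 km = 1.6562293e+07 m
dv1 = sqrt(mu/r1)*(sqrt(2*r2/(r1+r2)) - 1) = 1418.5265 m/s
dv2 = sqrt(mu/r2)*(1 - sqrt(2*r1/(r1+r2))) = 1135.6549 m/s
total dv = |dv1| + |dv2| = 1418.5265 + 1135.6549 = 2554.1814 m/s = 2.5542 km/s

2.5542 km/s


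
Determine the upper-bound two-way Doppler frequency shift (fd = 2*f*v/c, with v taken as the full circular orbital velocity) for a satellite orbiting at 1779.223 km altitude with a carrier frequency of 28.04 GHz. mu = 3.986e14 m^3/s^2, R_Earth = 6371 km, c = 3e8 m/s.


r = 8.150223e+06 m
v = sqrt(mu/r) = 6993.3281 m/s (worst-case radial velocity)
f = 28.04 GHz = 2.804e+10 Hz
fd = 2*f*v/c = 2*2.804e+10*6993.3281/3.0e+08
fd = 1.3072861e+06 Hz

1.3073e+06 Hz


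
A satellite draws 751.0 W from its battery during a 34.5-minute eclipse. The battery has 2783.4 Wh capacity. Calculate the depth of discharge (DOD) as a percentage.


E_used = P * t / 60 = 751.0 * 34.5 / 60 = 431.8250 Wh
DOD = E_used / E_total * 100 = 431.8250 / 2783.4 * 100
DOD = 15.5143 %

15.5143 %


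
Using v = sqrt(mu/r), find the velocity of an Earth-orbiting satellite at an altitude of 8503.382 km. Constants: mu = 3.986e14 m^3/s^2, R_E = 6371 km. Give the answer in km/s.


r = R_E + alt = 6371.0 + 8503.382 = 14874.3820 km = 1.4874382e+07 m
v = sqrt(mu/r) = sqrt(3.986e14 / 1.4874382e+07) = 5176.6545 m/s = 5.1767 km/s

5.1767 km/s


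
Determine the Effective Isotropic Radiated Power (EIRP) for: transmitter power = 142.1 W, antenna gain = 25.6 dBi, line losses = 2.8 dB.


Pt = 142.1 W = 21.5259 dBW
EIRP = Pt_dBW + Gt - losses = 21.5259 + 25.6 - 2.8 = 44.3259 dBW

44.3259 dBW


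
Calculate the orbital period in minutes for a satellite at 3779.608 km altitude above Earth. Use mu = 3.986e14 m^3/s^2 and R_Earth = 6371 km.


r = 10150.6080 km = 1.0150608e+07 m
T = 2*pi*sqrt(r^3/mu) = 2*pi*sqrt(1.0458663e+21 / 3.986e14)
T = 10177.6920 s = 169.6282 min

169.6282 minutes


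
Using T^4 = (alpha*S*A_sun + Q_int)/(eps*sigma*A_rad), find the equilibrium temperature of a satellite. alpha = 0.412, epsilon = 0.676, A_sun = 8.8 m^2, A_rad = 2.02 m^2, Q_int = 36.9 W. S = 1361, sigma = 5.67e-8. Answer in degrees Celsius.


Numerator = alpha*S*A_sun + Q_int = 0.412*1361*8.8 + 36.9 = 4971.3416 W
Denominator = eps*sigma*A_rad = 0.676*5.67e-8*2.02 = 7.7424984e-08 W/K^4
T^4 = 6.4208494e+10 K^4
T = 503.3825 K = 230.2325 C

230.2325 degrees Celsius


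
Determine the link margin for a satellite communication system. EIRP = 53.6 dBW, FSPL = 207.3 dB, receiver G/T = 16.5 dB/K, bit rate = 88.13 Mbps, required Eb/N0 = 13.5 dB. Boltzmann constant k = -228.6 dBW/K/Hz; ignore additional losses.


C/N0 = EIRP - FSPL + G/T - k = 53.6 - 207.3 + 16.5 - (-228.6)
C/N0 = 91.4000 dB-Hz
R_b = 88.13 Mbps = 8.813e+07 bps -> 10*log10(R_b) = 79.4512 dB-Hz
Eb/N0 = C/N0 - 10*log10(R_b) = 91.4000 - 79.4512 = 11.9488 dB
Margin = Eb/N0 - Eb/N0_req = 11.9488 - 13.5 = -1.5512 dB (negative margin: link does not close)

-1.5512 dB


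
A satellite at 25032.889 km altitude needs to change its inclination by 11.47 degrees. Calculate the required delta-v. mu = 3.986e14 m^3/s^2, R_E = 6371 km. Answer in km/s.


r = 31403.8890 km = 3.1403889e+07 m
V = sqrt(mu/r) = 3562.6809 m/s
di = 11.47 deg = 0.2001893 rad
dV = 2*V*sin(di/2) = 2*3562.6809*sin(0.1000946)
dV = 712.0201 m/s = 0.7120201 km/s

0.7120 km/s


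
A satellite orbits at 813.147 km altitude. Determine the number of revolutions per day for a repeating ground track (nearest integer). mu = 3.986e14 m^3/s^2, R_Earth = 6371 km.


r = 7.184147e+06 m
T = 2*pi*sqrt(r^3/mu) = 6060.0197 s = 101.0003 min
revs/day = 1440 / 101.0003 = 14.2574
Rounded: 14 revolutions per day

14 revolutions per day


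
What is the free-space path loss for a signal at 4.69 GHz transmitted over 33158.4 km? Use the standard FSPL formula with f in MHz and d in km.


f = 4.69 GHz = 4690.0000 MHz
d = 33158.4 km
FSPL = 32.44 + 20*log10(4690.0000) + 20*log10(33158.4)
FSPL = 32.44 + 73.4235 + 90.4119
FSPL = 196.2753 dB

196.2753 dB


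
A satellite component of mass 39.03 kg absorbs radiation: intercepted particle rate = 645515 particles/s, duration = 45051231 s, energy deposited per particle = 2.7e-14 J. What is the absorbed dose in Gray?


Total energy deposited = rate * time * E_per
  = 645515 * 45051231 * 2.7e-14 = 0.7851936 J
Dose = E_total / mass = 0.7851936 / 39.03
Dose = 0.02011769 Gy

0.0201 Gy


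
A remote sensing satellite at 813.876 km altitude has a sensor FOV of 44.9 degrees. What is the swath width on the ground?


FOV = 44.9 deg = 0.7836528 rad
swath = 2 * alt * tan(FOV/2) = 2 * 813.876 * tan(0.3918264)
swath = 2 * 813.876 * 0.4131915
swath = 672.5734 km

672.5734 km


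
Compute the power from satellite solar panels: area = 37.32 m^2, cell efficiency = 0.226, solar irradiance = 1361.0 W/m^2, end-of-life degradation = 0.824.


P = area * eta * S * degradation
P = 37.32 * 0.226 * 1361.0 * 0.824
P = 9458.7862 W

9458.7862 W


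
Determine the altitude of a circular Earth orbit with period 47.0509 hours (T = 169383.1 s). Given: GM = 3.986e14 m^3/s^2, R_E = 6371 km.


T = 169383.1 s
r = (mu*T^2/(4*pi^2))^(1/3) = (3.986e14 * 169383.1^2 / (4*pi^2))^(1/3)
r = 6.6166664e+07 m = 66166.6637 km
alt = r - R_E = 66166.6637 - 6371 = 59795.6637 km

59795.6637 km


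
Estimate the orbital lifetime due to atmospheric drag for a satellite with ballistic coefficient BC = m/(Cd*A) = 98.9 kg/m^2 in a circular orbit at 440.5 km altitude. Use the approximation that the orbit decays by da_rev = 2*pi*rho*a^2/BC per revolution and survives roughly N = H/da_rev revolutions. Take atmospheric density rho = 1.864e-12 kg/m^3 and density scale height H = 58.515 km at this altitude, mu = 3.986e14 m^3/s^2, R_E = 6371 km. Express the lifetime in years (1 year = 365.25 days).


a = R_E + alt = 6811.5000 km = 6.8115e+06 m
da_rev = 2*pi*rho*a^2/BC = 2*pi*1.864e-12*(6.8115e+06)^2/98.9 = 5.494333 m per revolution
N = H/da_rev = 58515.0000 m / 5.494333 m = 10650.0636 revolutions
P = 2*pi*sqrt(a^3/mu) = 5594.6814 s
lifetime = N*P = 10650.0636 * 5594.6814 = 5.9583713e+07 s = 689.6263 days
years = 689.6263 / 365.25 = 1.8881 years

1.8881 years


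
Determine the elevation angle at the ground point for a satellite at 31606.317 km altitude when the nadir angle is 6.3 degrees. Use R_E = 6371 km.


r = R_E + alt = 37977.3170 km
Law of sines in the satellite / Earth-center / ground-point triangle:
  sin(nadir)/R_E = sin(90 + el)/r  =>  cos(el) = (r/R_E)*sin(nadir)
cos(el) = (37977.3170 / 6371.0000) * sin(6.3 deg) = 0.6541225
el = arccos(0.6541225) = 49.1469 deg
(Earth-central angle = 90 - nadir - el = 34.5531 deg)

49.1469 degrees


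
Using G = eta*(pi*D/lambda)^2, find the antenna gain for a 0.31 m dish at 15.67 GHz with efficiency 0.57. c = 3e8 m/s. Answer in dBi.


lambda = c/f = 3e8 / 1.567e+10 = 0.01914486 m
G = eta*(pi*D/lambda)^2 = 0.57*(pi*0.31/0.01914486)^2
G = 1475.0049 (linear)
G = 10*log10(1475.0049) = 31.6879 dBi

31.6879 dBi


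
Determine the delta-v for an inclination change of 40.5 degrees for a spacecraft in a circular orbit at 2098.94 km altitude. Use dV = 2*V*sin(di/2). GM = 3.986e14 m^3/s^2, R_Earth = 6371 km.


r = 8469.9400 km = 8.46994e+06 m
V = sqrt(mu/r) = 6860.0689 m/s
di = 40.5 deg = 0.7068583 rad
dV = 2*V*sin(di/2) = 2*6860.0689*sin(0.3534292)
dV = 4748.7737 m/s = 4.7488 km/s

4.7488 km/s


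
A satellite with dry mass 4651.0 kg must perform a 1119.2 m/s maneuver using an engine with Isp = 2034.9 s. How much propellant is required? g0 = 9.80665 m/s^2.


ve = Isp * g0 = 2034.9 * 9.80665 = 19955.552085 m/s
mass ratio = exp(dv/ve) = exp(1119.2/19955.552085) = 1.05768720
m_prop = m_dry * (mr - 1) = 4651.0 * (1.05768720 - 1)
m_prop = 268.3032 kg

268.3032 kg


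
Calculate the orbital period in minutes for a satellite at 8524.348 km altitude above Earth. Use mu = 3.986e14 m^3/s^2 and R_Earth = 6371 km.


r = 14895.3480 km = 1.4895348e+07 m
T = 2*pi*sqrt(r^3/mu) = 2*pi*sqrt(3.3048516e+21 / 3.986e14)
T = 18092.0260 s = 301.5338 min

301.5338 minutes


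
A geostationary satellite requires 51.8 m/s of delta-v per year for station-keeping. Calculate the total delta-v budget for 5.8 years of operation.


dV = rate * years = 51.8 * 5.8
dV = 300.4400 m/s

300.4400 m/s


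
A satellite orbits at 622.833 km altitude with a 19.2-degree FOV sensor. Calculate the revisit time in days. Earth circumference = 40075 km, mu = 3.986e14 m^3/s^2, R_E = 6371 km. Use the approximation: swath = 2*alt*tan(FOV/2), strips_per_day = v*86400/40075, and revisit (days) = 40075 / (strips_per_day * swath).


swath = 2*622.833*tan(0.1675516) = 210.6886 km
v = sqrt(mu/r) = 7549.3753 m/s = 7.5494 km/s
strips/day = v*86400/40075 = 7.5494*86400/40075 = 16.2761
coverage/day = strips * swath = 16.2761 * 210.6886 = 3429.1962 km
revisit = 40075 / 3429.1962 = 11.6864 days

11.6864 days


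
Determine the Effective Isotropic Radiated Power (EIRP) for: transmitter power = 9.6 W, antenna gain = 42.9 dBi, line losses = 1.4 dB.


Pt = 9.6 W = 9.8227 dBW
EIRP = Pt_dBW + Gt - losses = 9.8227 + 42.9 - 1.4 = 51.3227 dBW

51.3227 dBW


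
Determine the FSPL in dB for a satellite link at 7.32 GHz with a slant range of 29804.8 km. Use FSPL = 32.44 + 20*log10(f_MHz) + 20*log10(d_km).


f = 7.32 GHz = 7320.0000 MHz
d = 29804.8 km
FSPL = 32.44 + 20*log10(7320.0000) + 20*log10(29804.8)
FSPL = 32.44 + 77.2902 + 89.4857
FSPL = 199.2159 dB

199.2159 dB


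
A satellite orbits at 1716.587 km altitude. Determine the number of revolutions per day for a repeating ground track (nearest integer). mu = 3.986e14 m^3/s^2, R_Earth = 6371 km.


r = 8.087587e+06 m
T = 2*pi*sqrt(r^3/mu) = 7238.3515 s = 120.6392 min
revs/day = 1440 / 120.6392 = 11.9364
Rounded: 12 revolutions per day

12 revolutions per day


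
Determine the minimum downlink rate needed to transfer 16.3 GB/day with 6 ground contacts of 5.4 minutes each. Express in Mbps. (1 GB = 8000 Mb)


total contact time = 6 * 5.4 * 60 = 1944.0000 s
data = 16.3 GB = 130400.0000 Mb
rate = 130400.0000 / 1944.0000 = 67.0782 Mbps

67.0782 Mbps


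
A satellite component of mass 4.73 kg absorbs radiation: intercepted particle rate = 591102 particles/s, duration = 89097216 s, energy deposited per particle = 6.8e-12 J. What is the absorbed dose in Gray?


Total energy deposited = rate * time * E_per
  = 591102 * 89097216 * 6.8e-12 = 358.1257 J
Dose = E_total / mass = 358.1257 / 4.73
Dose = 75.7137 Gy

75.7137 Gy


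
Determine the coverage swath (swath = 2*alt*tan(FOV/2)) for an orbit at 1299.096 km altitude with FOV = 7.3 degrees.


FOV = 7.3 deg = 0.127409 rad
swath = 2 * alt * tan(FOV/2) = 2 * 1299.096 * tan(0.06370452)
swath = 2 * 1299.096 * 0.06379083
swath = 165.7408 km

165.7408 km


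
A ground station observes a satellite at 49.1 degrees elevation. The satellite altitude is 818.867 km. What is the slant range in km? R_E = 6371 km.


h = 818.867 km, el = 49.1 deg
d = -R_E*sin(el) + sqrt((R_E*sin(el))^2 + 2*R_E*h + h^2)
d = -6371.0000*sin(0.8569567) + sqrt((6371.0000*0.7558535)^2 + 2*6371.0000*818.867 + 818.867^2)
d = 1040.5651 km

1040.5651 km


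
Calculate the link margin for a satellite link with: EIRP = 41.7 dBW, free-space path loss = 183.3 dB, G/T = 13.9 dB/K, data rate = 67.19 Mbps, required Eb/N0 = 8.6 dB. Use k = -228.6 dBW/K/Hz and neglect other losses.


C/N0 = EIRP - FSPL + G/T - k = 41.7 - 183.3 + 13.9 - (-228.6)
C/N0 = 100.9000 dB-Hz
R_b = 67.19 Mbps = 6.719e+07 bps -> 10*log10(R_b) = 78.2730 dB-Hz
Eb/N0 = C/N0 - 10*log10(R_b) = 100.9000 - 78.2730 = 22.6270 dB
Margin = Eb/N0 - Eb/N0_req = 22.6270 - 8.6 = 14.0270 dB (link closes)

14.0270 dB


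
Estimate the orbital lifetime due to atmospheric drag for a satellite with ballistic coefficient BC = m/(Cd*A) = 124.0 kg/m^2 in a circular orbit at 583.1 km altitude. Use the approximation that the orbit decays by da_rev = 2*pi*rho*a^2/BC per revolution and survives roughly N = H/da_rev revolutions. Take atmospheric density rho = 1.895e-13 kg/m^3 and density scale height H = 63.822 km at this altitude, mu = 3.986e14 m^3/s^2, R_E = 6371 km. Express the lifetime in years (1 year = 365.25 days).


a = R_E + alt = 6954.1000 km = 6.9541e+06 m
da_rev = 2*pi*rho*a^2/BC = 2*pi*1.895e-13*(6.9541e+06)^2/124.0 = 0.464354074 m per revolution
N = H/da_rev = 63822.0000 m / 0.464354074 m = 137442.5326 revolutions
P = 2*pi*sqrt(a^3/mu) = 5771.2863 s
lifetime = N*P = 137442.5326 * 5771.2863 = 7.932202e+08 s = 9180.7894 days
years = 9180.7894 / 365.25 = 25.1356 years

25.1356 years
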